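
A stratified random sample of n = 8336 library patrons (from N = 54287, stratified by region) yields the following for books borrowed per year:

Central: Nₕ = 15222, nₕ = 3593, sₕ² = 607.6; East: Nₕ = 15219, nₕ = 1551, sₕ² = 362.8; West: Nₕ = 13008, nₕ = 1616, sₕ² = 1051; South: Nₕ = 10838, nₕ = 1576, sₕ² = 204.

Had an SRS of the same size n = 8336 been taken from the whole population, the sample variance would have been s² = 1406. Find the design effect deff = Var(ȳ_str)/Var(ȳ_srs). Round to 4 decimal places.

Var(ȳ_str) = Σ Wₕ²(1−fₕ)sₕ²/nₕ with Wₕ = Nₕ/54287:
  Central: (15222/54287)²·(1−3593/15222)·607.6/3593 = 0.010157409
  East: (15219/54287)²·(1−1551/15219)·362.8/1551 = 0.016510297
  West: (13008/54287)²·(1−1616/13008)·1051/1616 = 0.032702442
  South: (10838/54287)²·(1−1576/10838)·204/1576 = 0.0044089603
  → Var(ȳ_str) = 0.063779108.
Var(ȳ_srs) = (1 − 8336/54287)·1406/8336 = 0.14276664.
deff = 0.063779108 / 0.14276664 = 0.4467.

0.4467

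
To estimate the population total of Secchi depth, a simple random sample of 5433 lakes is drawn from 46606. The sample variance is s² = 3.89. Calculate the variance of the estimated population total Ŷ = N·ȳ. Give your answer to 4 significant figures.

1.374 × 10^6

Var(Ŷ) = N²·Var(ȳ) = N²·(1 − n/N)·s²/n.
f = 5433/46606 = 0.11657297; Var(ȳ) = 0.88342703·3.89/5433 = 6.325292 × 10^-4.
Var(Ŷ) = 46606² · (6.325292 × 10^-4) = 1.3739288 × 10^6.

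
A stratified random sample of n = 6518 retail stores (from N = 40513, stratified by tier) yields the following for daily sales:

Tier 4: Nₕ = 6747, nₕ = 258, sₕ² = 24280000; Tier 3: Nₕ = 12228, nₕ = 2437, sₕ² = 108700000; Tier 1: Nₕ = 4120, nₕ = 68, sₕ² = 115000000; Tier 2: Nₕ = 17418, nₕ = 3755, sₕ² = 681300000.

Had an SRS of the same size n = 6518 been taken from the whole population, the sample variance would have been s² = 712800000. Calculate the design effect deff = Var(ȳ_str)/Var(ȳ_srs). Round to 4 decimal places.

Var(ȳ_str) = Σ Wₕ²(1−fₕ)sₕ²/nₕ with Wₕ = Nₕ/40513:
  Tier 4: (6747/40513)²·(1−258/6747)·24280000/258 = 2510.3175
  Tier 3: (12228/40513)²·(1−2437/12228)·108700000/2437 = 3253.6264
  Tier 1: (4120/40513)²·(1−68/4120)·115000000/68 = 17201.518
  Tier 2: (17418/40513)²·(1−3755/17418)·681300000/3755 = 26307.767
  → Var(ȳ_str) = 49273.229.
Var(ȳ_srs) = (1 − 6518/40513)·712800000/6518 = 91764.347.
deff = 49273.229 / 91764.347 = 0.5370.

0.5370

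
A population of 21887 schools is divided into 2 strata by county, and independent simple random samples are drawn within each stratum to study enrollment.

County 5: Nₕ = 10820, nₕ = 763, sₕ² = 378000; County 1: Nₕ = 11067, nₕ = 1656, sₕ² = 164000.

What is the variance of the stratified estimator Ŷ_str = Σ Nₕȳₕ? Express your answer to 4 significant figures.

6.422 × 10^10

Var(Ŷ_str) = Σₕ Nₕ²(1 − fₕ)sₕ²/nₕ.
County 5: 10820²·(1 − 763/10820)·378000/763 = 5.3909211 × 10^10.
County 1: 11067²·(1 − 1656/11067)·164000/1656 = 1.0314524 × 10^10.
Sum = 6.4223735 × 10^10.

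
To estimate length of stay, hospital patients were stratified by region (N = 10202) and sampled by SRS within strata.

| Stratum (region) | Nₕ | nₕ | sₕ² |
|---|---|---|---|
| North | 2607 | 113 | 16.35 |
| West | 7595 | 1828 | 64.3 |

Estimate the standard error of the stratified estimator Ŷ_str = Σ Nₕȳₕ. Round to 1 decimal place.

1575.3

Var(Ŷ_str) = Σₕ Nₕ²(1 − fₕ)sₕ²/nₕ.
North: 2607²·(1 − 113/2607)·16.35/113 = 940755.56.
West: 7595²·(1 − 1828/7595)·64.3/1828 = 1.5406802 × 10^6.
Sum = 2.4814358 × 10^6.
SE = √(2.4814358 × 10^6) = 1575.3.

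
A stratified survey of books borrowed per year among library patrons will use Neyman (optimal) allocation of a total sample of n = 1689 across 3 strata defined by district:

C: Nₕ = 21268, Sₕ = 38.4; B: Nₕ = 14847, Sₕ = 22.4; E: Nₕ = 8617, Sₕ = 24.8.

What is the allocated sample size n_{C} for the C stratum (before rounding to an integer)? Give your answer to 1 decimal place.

1012.1

Neyman allocation: nₕ = n·NₕSₕ / Σⱼ NⱼSⱼ.
Σ NⱼSⱼ = 21268·38.4 + 14847·22.4 + 8617·24.8 = 1.3629656 × 10^6.
n_{C} = 1689·21268·38.4 / (1.3629656 × 10^6) = 1012.1.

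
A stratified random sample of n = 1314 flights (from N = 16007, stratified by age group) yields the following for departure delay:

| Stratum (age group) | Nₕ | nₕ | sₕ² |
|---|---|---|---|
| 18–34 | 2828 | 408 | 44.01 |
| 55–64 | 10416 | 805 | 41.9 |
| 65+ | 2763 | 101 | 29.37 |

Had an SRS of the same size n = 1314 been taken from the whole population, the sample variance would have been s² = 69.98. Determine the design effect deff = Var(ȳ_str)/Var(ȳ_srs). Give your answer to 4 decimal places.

0.6457

Var(ȳ_str) = Σ Wₕ²(1−fₕ)sₕ²/nₕ with Wₕ = Nₕ/16007:
  18–34: (2828/16007)²·(1−408/2828)·44.01/408 = 0.0028811514
  55–64: (10416/16007)²·(1−805/10416)·41.9/805 = 0.020336106
  65+: (2763/16007)²·(1−101/2763)·29.37/101 = 0.0083474076
  → Var(ȳ_str) = 0.031564665.
Var(ȳ_srs) = (1 − 1314/16007)·69.98/1314 = 0.048885393.
deff = 0.031564665 / 0.048885393 = 0.6457.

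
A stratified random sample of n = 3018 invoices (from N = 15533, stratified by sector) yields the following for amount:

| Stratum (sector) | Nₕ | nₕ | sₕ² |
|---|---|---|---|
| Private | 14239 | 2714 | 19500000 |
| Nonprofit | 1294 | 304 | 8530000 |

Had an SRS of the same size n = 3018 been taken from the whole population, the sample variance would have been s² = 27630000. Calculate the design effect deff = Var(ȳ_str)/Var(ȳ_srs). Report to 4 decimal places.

0.6827

Var(ȳ_str) = Σ Wₕ²(1−fₕ)sₕ²/nₕ with Wₕ = Nₕ/15533:
  Private: (14239/15533)²·(1−2714/14239)·19500000/2714 = 4886.9119
  Nonprofit: (1294/15533)²·(1−304/1294)·8530000/304 = 148.98215
  → Var(ȳ_str) = 5035.8941.
Var(ȳ_srs) = (1 − 3018/15533)·27630000/3018 = 7376.276.
deff = 5035.8941 / 7376.276 = 0.6827.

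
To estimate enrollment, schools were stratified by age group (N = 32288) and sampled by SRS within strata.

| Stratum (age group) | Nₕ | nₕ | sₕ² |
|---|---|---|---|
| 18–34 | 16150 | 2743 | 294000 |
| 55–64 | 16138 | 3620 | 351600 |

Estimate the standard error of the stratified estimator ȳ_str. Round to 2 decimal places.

6.41

Var(ȳ_str) = Σₕ Wₕ²(1 − fₕ)sₕ²/nₕ with Wₕ = Nₕ/N, N = 32288.
18–34: Wₕ = 0.50018583; term = 0.50018583²·(1 − 0.16984520)·294000/2743 = 22.260933.
55–64: Wₕ = 0.49981417; term = 0.49981417²·(1 − 0.22431528)·351600/3620 = 18.820999.
Sum = 41.081932.
SE = √(41.081932) = 6.41.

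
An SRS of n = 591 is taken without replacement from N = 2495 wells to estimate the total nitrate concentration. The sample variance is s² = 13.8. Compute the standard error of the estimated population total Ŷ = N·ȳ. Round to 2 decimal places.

Var(Ŷ) = N²·Var(ȳ) = N²·(1 − n/N)·s²/n.
f = 591/2495 = 0.23687375; Var(ȳ) = 0.76312625·13.8/591 = 0.017819192.
Var(Ŷ) = 2495² · 0.017819192 = 110924.92.
SE(Ŷ) = √(110924.92) = 333.05.

333.05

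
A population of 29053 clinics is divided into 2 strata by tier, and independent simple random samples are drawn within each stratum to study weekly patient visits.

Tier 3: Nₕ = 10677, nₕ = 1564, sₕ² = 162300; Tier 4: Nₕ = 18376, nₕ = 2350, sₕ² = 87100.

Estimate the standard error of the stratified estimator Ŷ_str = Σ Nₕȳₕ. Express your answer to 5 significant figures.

Var(Ŷ_str) = Σₕ Nₕ²(1 − fₕ)sₕ²/nₕ.
Tier 3: 10677²·(1 − 1564/10677)·162300/1564 = 1.0097001 × 10^10.
Tier 4: 18376²·(1 − 2350/18376)·87100/2350 = 1.0915067 × 10^10.
Sum = 2.1012068 × 10^10.
SE = √(2.1012068 × 10^10) = 144960.

144960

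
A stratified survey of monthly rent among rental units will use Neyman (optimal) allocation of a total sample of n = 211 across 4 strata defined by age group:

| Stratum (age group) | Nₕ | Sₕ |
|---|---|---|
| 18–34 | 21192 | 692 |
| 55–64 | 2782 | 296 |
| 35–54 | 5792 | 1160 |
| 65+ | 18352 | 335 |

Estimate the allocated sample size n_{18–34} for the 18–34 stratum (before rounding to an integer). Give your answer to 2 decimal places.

109.13

Neyman allocation: nₕ = n·NₕSₕ / Σⱼ NⱼSⱼ.
Σ NⱼSⱼ = 21192·692 + 2782·296 + 5792·1160 + 18352·335 = 2.8354976 × 10^7.
n_{18–34} = 211·21192·692 / (2.8354976 × 10^7) = 109.13.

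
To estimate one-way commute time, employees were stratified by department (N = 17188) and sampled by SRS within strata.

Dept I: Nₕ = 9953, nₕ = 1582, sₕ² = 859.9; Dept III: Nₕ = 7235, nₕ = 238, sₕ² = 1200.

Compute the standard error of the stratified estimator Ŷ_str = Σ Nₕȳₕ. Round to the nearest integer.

17336

Var(Ŷ_str) = Σₕ Nₕ²(1 − fₕ)sₕ²/nₕ.
Dept I: 9953²·(1 − 1582/9953)·859.9/1582 = 4.5286923 × 10^7.
Dept III: 7235²·(1 − 238/7235)·1200/238 = 2.552435 × 10^8.
Sum = 3.0053042 × 10^8.
SE = √(3.0053042 × 10^8) = 17336.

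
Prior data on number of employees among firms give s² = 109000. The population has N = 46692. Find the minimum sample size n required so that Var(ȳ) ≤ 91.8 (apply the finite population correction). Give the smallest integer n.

1158

Without fpc, n₀ = s²/D = 109000/91.8 = 1187.3638.
With fpc, (1 − n/N)·s²/n ≤ D requires n ≥ n₀/(1 + n₀/N) = 1187.3638/(1 + 1187.3638/46692) = 1157.9183.
Rounding up, n = 1158.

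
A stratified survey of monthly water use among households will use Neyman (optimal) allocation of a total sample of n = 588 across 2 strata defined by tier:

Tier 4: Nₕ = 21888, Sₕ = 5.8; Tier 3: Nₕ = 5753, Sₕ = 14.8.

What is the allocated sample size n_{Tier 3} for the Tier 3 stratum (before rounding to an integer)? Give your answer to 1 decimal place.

236.0

Neyman allocation: nₕ = n·NₕSₕ / Σⱼ NⱼSⱼ.
Σ NⱼSⱼ = 21888·5.8 + 5753·14.8 = 212094.8.
n_{Tier 3} = 588·5753·14.8 / 212094.8 = 236.0.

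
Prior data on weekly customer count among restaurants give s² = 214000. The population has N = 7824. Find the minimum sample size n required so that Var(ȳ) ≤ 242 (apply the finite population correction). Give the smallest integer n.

Without fpc, n₀ = s²/D = 214000/242 = 884.2975.
With fpc, (1 − n/N)·s²/n ≤ D requires n ≥ n₀/(1 + n₀/N) = 884.2975/(1 + 884.2975/7824) = 794.5001.
Rounding up, n = 795.

795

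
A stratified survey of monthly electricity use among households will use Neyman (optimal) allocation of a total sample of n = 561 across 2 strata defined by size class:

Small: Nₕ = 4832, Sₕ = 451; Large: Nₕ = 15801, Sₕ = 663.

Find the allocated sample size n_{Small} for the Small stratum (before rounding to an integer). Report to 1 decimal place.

Neyman allocation: nₕ = n·NₕSₕ / Σⱼ NⱼSⱼ.
Σ NⱼSⱼ = 4832·451 + 15801·663 = 1.2655295 × 10^7.
n_{Small} = 561·4832·451 / (1.2655295 × 10^7) = 96.6.

96.6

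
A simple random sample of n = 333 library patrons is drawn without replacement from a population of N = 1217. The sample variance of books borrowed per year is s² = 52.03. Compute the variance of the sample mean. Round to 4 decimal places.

0.1135

Under SRS without replacement, Var(ȳ) = (1 − f)·s²/n with f = n/N = 333/1217 = 0.27362366.
Var(ȳ) = (1 − 0.27362366)·52.03/333 = 0.72637634·0.15624625 = 0.11349358.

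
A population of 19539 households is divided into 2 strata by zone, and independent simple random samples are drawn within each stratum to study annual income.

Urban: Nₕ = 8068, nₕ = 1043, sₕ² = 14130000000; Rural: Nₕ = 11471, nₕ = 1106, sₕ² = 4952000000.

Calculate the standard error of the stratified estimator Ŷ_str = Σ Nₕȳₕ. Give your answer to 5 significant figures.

Var(Ŷ_str) = Σₕ Nₕ²(1 − fₕ)sₕ²/nₕ.
Urban: 8068²·(1 − 1043/8068)·14130000000/1043 = 7.6783883 × 10^14.
Rural: 11471²·(1 − 1106/11471)·4952000000/1106 = 5.3234857 × 10^14.
Sum = 1.3001874 × 10^15.
SE = √(1.3001874 × 10^15) = 3.6058 × 10^7.

3.6058 × 10^7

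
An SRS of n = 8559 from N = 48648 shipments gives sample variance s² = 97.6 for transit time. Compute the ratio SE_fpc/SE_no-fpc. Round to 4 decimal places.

0.9078

f = n/N = 8559/48648 = 0.17593735.
SE_no-fpc = √(s²/n) = 0.10678577; SE_fpc = √((1−f)s²/n) = 0.096937879.
Ratio = √(1−f) = 0.90777897.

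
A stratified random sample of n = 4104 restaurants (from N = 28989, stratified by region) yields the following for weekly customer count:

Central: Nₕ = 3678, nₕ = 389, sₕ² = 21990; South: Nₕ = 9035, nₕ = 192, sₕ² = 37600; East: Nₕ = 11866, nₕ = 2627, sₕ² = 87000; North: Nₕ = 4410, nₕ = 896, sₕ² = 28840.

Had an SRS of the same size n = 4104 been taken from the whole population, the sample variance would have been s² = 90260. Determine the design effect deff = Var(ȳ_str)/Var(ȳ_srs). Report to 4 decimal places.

Var(ȳ_str) = Σ Wₕ²(1−fₕ)sₕ²/nₕ with Wₕ = Nₕ/28989:
  Central: (3678/28989)²·(1−389/3678)·21990/389 = 0.8137383
  South: (9035/28989)²·(1−192/9035)·37600/192 = 18.618639
  East: (11866/28989)²·(1−2627/11866)·87000/2627 = 4.3203808
  North: (4410/28989)²·(1−896/4410)·28840/896 = 0.59355521
  → Var(ȳ_str) = 24.346313.
Var(ȳ_srs) = (1 − 4104/28989)·90260/4104 = 18.879583.
deff = 24.346313 / 18.879583 = 1.2896.

1.2896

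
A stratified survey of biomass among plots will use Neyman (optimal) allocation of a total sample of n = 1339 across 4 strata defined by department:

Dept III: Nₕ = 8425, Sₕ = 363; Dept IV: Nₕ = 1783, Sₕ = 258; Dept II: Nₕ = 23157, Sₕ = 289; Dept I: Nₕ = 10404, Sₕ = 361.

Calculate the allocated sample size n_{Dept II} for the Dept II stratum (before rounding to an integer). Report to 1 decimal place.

Neyman allocation: nₕ = n·NₕSₕ / Σⱼ NⱼSⱼ.
Σ NⱼSⱼ = 8425·363 + 1783·258 + 23157·289 + 10404·361 = 1.3966506 × 10^7.
n_{Dept II} = 1339·23157·289 / (1.3966506 × 10^7) = 641.6.

641.6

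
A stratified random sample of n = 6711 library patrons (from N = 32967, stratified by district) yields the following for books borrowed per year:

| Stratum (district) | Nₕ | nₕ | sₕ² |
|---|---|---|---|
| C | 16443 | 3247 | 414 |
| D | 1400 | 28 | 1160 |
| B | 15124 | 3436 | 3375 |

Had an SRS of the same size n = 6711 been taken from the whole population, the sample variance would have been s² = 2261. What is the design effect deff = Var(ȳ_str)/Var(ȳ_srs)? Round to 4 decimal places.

Var(ȳ_str) = Σ Wₕ²(1−fₕ)sₕ²/nₕ with Wₕ = Nₕ/32967:
  C: (16443/32967)²·(1−3247/16443)·414/3247 = 0.025455554
  D: (1400/32967)²·(1−28/1400)·1160/28 = 0.073218908
  B: (15124/32967)²·(1−3436/15124)·3375/3436 = 0.15976022
  → Var(ȳ_str) = 0.25843468.
Var(ȳ_srs) = (1 − 6711/32967)·2261/6711 = 0.26832582.
deff = 0.25843468 / 0.26832582 = 0.9631.

0.9631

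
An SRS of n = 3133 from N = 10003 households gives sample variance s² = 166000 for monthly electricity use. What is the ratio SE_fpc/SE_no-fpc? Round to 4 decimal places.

0.8287

f = n/N = 3133/10003 = 0.31320604.
SE_no-fpc = √(s²/n) = 7.2790357; SE_fpc = √((1−f)s²/n) = 6.0323576.
Ratio = √(1−f) = 0.82873033.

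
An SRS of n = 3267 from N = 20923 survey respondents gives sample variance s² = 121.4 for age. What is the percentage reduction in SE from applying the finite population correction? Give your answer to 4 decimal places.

f = n/N = 3267/20923 = 0.15614396.
SE_no-fpc = √(s²/n) = 0.19276793; SE_fpc = √((1−f)s²/n) = 0.17707977.
Ratio = √(1−f) = 0.91861637. Reduction = 100·(1 − 0.91861637) = 8.1384%.

8.1384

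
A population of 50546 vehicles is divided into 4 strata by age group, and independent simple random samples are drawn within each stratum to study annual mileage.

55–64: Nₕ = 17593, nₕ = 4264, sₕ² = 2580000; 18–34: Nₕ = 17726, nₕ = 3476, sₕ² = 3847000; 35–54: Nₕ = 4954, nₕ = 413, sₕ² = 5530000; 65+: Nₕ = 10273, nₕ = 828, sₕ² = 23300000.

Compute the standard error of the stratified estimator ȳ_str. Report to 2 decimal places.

36.76

Var(ȳ_str) = Σₕ Wₕ²(1 − fₕ)sₕ²/nₕ with Wₕ = Nₕ/N, N = 50546.
55–64: Wₕ = 0.34805919; term = 0.34805919²·(1 − 0.24236912)·2580000/4264 = 55.534951.
18–34: Wₕ = 0.35069046; term = 0.35069046²·(1 − 0.19609613)·3847000/3476 = 109.41943.
35–54: Wₕ = 0.09800973; term = 0.09800973²·(1 − 0.08336698)·5530000/413 = 117.89869.
65+: Wₕ = 0.20324061; term = 0.20324061²·(1 − 0.08059963)·23300000/828 = 1068.6888.
Sum = 1351.5419.
SE = √(1351.5419) = 36.76.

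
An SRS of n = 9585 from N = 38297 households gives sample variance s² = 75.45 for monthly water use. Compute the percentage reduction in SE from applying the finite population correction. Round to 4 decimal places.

13.4137

f = n/N = 9585/38297 = 0.25028070.
SE_no-fpc = √(s²/n) = 0.088722458; SE_fpc = √((1−f)s²/n) = 0.076821522.
Ratio = √(1−f) = 0.86586333. Reduction = 100·(1 − 0.86586333) = 13.4137%.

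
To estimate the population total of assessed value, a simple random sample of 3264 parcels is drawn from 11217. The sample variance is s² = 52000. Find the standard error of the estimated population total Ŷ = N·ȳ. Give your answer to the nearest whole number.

37699

Var(Ŷ) = N²·Var(ȳ) = N²·(1 − n/N)·s²/n.
f = 3264/11217 = 0.29098689; Var(ȳ) = 0.70901311·52000/3264 = 11.295552.
Var(Ŷ) = 11217² · 11.295552 = 1.4212187 × 10^9.
SE(Ŷ) = √(1.4212187 × 10^9) = 37699.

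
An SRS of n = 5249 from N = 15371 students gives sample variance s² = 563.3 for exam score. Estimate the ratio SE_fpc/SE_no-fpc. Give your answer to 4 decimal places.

f = n/N = 5249/15371 = 0.34148722.
SE_no-fpc = √(s²/n) = 0.32759072; SE_fpc = √((1−f)s²/n) = 0.26583594.
Ratio = √(1−f) = 0.81148801.

0.8115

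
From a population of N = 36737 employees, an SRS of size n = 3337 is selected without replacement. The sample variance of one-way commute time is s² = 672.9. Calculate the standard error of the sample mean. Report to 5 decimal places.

Under SRS without replacement, Var(ȳ) = (1 − f)·s²/n with f = n/N = 3337/36737 = 0.09083485.
Var(ȳ) = (1 − 0.09083485)·672.9/3337 = 0.90916515·0.20164819 = 0.1833315.
SE(ȳ) = √(0.1833315) = 0.42817.

0.42817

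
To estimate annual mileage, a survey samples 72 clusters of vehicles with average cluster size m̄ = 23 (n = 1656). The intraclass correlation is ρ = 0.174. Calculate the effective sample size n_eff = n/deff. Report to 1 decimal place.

deff = 1 + (23 − 1)·0.174 = 1 + 3.828 = 4.828.
n_eff = 1656 / 4.828 = 343.0.

343.0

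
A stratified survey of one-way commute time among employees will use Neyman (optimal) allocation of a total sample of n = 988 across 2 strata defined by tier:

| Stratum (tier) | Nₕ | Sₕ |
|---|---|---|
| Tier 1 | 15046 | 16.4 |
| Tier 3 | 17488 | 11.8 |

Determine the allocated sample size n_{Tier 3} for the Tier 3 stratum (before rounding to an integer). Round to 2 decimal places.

449.96

Neyman allocation: nₕ = n·NₕSₕ / Σⱼ NⱼSⱼ.
Σ NⱼSⱼ = 15046·16.4 + 17488·11.8 = 453112.8.
n_{Tier 3} = 988·17488·11.8 / 453112.8 = 449.96.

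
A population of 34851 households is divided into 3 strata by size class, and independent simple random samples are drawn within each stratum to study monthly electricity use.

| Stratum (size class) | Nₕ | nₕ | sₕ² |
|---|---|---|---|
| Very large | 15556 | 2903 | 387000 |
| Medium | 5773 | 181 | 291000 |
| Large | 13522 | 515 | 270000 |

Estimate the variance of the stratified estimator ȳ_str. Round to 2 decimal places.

140.25

Var(ȳ_str) = Σₕ Wₕ²(1 − fₕ)sₕ²/nₕ with Wₕ = Nₕ/N, N = 34851.
Very large: Wₕ = 0.44635735; term = 0.44635735²·(1 − 0.18661610)·387000/2903 = 21.603538.
Medium: Wₕ = 0.16564804; term = 0.16564804²·(1 − 0.03135285)·291000/181 = 42.731944.
Large: Wₕ = 0.38799461; term = 0.38799461²·(1 − 0.03808608)·270000/515 = 75.917888.
Sum = 140.25337.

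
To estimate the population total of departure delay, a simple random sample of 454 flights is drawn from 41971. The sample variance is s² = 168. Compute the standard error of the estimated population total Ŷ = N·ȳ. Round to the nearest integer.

Var(Ŷ) = N²·Var(ȳ) = N²·(1 − n/N)·s²/n.
f = 454/41971 = 0.01081699; Var(ȳ) = 0.98918301·168/454 = 0.36604129.
Var(Ŷ) = 41971² · 0.36604129 = 6.4480547 × 10^8.
SE(Ŷ) = √(6.4480547 × 10^8) = 25393.

25393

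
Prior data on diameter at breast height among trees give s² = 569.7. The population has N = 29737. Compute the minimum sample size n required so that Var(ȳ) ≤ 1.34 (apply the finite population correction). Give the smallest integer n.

420

Without fpc, n₀ = s²/D = 569.7/1.34 = 425.1493.
With fpc, (1 − n/N)·s²/n ≤ D requires n ≥ n₀/(1 + n₀/N) = 425.1493/(1 + 425.1493/29737) = 419.1566.
Rounding up, n = 420.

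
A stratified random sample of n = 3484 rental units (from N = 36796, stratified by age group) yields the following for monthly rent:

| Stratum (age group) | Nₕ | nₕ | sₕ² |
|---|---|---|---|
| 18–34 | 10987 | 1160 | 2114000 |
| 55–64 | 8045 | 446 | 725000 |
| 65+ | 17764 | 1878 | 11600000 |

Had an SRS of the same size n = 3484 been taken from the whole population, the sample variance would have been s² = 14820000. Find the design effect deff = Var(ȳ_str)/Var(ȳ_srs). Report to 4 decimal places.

Var(ȳ_str) = Σ Wₕ²(1−fₕ)sₕ²/nₕ with Wₕ = Nₕ/36796:
  18–34: (10987/36796)²·(1−1160/10987)·2114000/1160 = 145.32685
  55–64: (8045/36796)²·(1−446/8045)·725000/446 = 73.398033
  65+: (17764/36796)²·(1−1878/17764)·11600000/1878 = 1287.4089
  → Var(ȳ_str) = 1506.1338.
Var(ȳ_srs) = (1 − 3484/36796)·14820000/3484 = 3850.9702.
deff = 1506.1338 / 3850.9702 = 0.3911.

0.3911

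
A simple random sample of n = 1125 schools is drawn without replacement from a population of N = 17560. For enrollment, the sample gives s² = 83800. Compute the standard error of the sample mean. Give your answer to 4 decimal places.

8.3497

Under SRS without replacement, Var(ȳ) = (1 − f)·s²/n with f = n/N = 1125/17560 = 0.06406606.
Var(ȳ) = (1 − 0.06406606)·83800/1125 = 0.93593394·74.488889 = 69.716679.
SE(ȳ) = √(69.716679) = 8.3497.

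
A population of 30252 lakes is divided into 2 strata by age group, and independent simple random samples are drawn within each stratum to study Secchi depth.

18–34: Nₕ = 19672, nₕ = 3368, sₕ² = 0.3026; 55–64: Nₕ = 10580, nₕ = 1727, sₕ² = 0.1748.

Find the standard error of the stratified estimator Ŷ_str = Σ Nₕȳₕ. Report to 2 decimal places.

195.70

Var(Ŷ_str) = Σₕ Nₕ²(1 − fₕ)sₕ²/nₕ.
18–34: 19672²·(1 − 3368/19672)·0.3026/3368 = 28816.387.
55–64: 10580²·(1 − 1727/10580)·0.1748/1727 = 9480.3686.
Sum = 38296.756.
SE = √(38296.756) = 195.70.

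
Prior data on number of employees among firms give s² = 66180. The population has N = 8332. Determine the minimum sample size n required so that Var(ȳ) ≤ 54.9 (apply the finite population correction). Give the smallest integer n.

1054

Without fpc, n₀ = s²/D = 66180/54.9 = 1205.4645.
With fpc, (1 − n/N)·s²/n ≤ D requires n ≥ n₀/(1 + n₀/N) = 1205.4645/(1 + 1205.4645/8332) = 1053.1028.
Rounding up, n = 1054.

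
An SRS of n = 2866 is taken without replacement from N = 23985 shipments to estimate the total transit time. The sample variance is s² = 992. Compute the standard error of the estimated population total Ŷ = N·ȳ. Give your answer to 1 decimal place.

13241.1

Var(Ŷ) = N²·Var(ȳ) = N²·(1 − n/N)·s²/n.
f = 2866/23985 = 0.11949135; Var(ȳ) = 0.88050865·992/2866 = 0.30476782.
Var(Ŷ) = 23985² · 0.30476782 = 1.753269 × 10^8.
SE(Ŷ) = √(1.753269 × 10^8) = 13241.1.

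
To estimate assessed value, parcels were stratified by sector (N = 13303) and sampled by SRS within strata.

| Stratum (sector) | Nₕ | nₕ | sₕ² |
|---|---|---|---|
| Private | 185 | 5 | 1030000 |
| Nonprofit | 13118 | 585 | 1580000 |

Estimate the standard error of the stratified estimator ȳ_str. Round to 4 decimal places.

50.4767

Var(ȳ_str) = Σₕ Wₕ²(1 − fₕ)sₕ²/nₕ with Wₕ = Nₕ/N, N = 13303.
Private: Wₕ = 0.01390664; term = 0.01390664²·(1 − 0.02702703)·1030000/5 = 38.762544.
Nonprofit: Wₕ = 0.98609336; term = 0.98609336²·(1 − 0.04459521)·1580000/585 = 2509.1389.
Sum = 2547.9014.
SE = √(2547.9014) = 50.4767.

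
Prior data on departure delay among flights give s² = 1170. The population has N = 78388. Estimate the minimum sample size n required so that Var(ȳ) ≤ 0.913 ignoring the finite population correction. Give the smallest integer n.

Without fpc, n₀ = s²/D = 1170/0.913 = 1281.4896.
Rounding up, n = 1282.

1282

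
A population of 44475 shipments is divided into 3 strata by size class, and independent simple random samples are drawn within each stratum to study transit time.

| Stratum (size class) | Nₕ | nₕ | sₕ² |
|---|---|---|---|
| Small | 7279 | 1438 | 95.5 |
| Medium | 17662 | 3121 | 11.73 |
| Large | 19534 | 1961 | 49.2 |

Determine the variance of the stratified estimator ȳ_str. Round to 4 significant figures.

0.006270

Var(ȳ_str) = Σₕ Wₕ²(1 − fₕ)sₕ²/nₕ with Wₕ = Nₕ/N, N = 44475.
Small: Wₕ = 0.16366498; term = 0.16366498²·(1 − 0.19755461)·95.5/1438 = 0.0014274848.
Medium: Wₕ = 0.39712198; term = 0.39712198²·(1 − 0.17670705)·11.73/3121 = 4.8798501 × 10^-4.
Large: Wₕ = 0.43921304; term = 0.43921304²·(1 − 0.10038907)·49.2/1961 = 0.0043540427.
Sum = 0.0062695125.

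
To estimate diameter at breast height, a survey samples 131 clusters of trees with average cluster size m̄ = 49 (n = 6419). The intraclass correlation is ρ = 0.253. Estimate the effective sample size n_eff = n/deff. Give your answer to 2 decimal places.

deff = 1 + (49 − 1)·0.253 = 1 + 12.144 = 13.144.
n_eff = 6419 / 13.144 = 488.36.

488.36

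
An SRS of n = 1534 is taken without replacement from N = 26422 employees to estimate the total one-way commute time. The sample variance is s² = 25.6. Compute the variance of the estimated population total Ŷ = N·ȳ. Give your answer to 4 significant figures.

1.097 × 10^7

Var(Ŷ) = N²·Var(ȳ) = N²·(1 − n/N)·s²/n.
f = 1534/26422 = 0.05805768; Var(ȳ) = 0.94194232·25.6/1534 = 0.015719507.
Var(Ŷ) = 26422² · 0.015719507 = 1.0974135 × 10^7.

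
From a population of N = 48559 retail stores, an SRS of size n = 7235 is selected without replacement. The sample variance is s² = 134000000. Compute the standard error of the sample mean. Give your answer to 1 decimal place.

Under SRS without replacement, Var(ȳ) = (1 − f)·s²/n with f = n/N = 7235/48559 = 0.14899401.
Var(ȳ) = (1 − 0.14899401)·134000000/7235 = 0.85100599·18521.078 = 15761.548.
SE(ȳ) = √(15761.548) = 125.5.

125.5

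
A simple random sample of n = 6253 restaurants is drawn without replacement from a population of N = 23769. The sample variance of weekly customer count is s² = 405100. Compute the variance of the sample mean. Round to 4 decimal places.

Under SRS without replacement, Var(ȳ) = (1 − f)·s²/n with f = n/N = 6253/23769 = 0.26307375.
Var(ȳ) = (1 − 0.26307375)·405100/6253 = 0.73692625·64.784903 = 47.741696.

47.7417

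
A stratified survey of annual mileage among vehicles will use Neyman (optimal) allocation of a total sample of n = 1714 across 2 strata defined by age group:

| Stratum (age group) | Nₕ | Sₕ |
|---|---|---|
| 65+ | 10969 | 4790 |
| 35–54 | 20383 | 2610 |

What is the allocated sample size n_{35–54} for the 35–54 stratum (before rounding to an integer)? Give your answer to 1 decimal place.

Neyman allocation: nₕ = n·NₕSₕ / Σⱼ NⱼSⱼ.
Σ NⱼSⱼ = 10969·4790 + 20383·2610 = 1.0574114 × 10^8.
n_{35–54} = 1714·20383·2610 / (1.0574114 × 10^8) = 862.3.

862.3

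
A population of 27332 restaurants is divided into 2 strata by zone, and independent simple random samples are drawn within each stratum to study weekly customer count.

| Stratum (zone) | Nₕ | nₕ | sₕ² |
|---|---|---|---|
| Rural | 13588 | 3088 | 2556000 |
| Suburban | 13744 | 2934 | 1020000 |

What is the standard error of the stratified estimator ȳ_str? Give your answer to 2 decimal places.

Var(ȳ_str) = Σₕ Wₕ²(1 − fₕ)sₕ²/nₕ with Wₕ = Nₕ/N, N = 27332.
Rural: Wₕ = 0.49714620; term = 0.49714620²·(1 − 0.22725935)·2556000/3088 = 158.08315.
Suburban: Wₕ = 0.50285380; term = 0.50285380²·(1 − 0.21347497)·1020000/2934 = 69.141067.
Sum = 227.22422.
SE = √(227.22422) = 15.07.

15.07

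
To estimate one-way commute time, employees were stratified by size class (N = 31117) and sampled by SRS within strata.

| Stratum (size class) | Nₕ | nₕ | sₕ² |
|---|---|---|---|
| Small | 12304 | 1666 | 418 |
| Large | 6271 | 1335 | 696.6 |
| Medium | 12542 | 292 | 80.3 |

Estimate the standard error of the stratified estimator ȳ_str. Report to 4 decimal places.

0.3070

Var(ȳ_str) = Σₕ Wₕ²(1 − fₕ)sₕ²/nₕ with Wₕ = Nₕ/N, N = 31117.
Small: Wₕ = 0.39541087; term = 0.39541087²·(1 − 0.13540312)·418/1666 = 0.033916588.
Large: Wₕ = 0.20152971; term = 0.20152971²·(1 − 0.21288471)·696.6/1335 = 0.016680871.
Medium: Wₕ = 0.40305942; term = 0.40305942²·(1 − 0.02328177)·80.3/292 = 0.043635518.
Sum = 0.094232977.
SE = √(0.094232977) = 0.3070.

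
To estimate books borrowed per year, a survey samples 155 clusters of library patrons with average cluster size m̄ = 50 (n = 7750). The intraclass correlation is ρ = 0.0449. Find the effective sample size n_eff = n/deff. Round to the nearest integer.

2422

deff = 1 + (50 − 1)·0.0449 = 1 + 2.2001 = 3.2001.
n_eff = 7750 / 3.2001 = 2422.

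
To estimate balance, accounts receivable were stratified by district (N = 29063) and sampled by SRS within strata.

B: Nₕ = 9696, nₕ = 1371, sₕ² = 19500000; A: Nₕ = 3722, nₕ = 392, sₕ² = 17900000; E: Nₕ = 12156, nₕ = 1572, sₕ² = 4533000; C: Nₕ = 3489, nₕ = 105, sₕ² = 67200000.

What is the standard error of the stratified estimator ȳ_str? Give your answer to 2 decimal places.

106.84

Var(ȳ_str) = Σₕ Wₕ²(1 − fₕ)sₕ²/nₕ with Wₕ = Nₕ/N, N = 29063.
B: Wₕ = 0.33362007; term = 0.33362007²·(1 − 0.14139851)·19500000/1371 = 1359.2305.
A: Wₕ = 0.12806661; term = 0.12806661²·(1 − 0.10531972)·17900000/392 = 670.04918.
E: Wₕ = 0.41826377; term = 0.41826377²·(1 − 0.12931885)·4533000/1572 = 439.23083.
C: Wₕ = 0.12004955; term = 0.12004955²·(1 − 0.03009458)·67200000/105 = 8946.0313.
Sum = 11414.542.
SE = √(11414.542) = 106.84.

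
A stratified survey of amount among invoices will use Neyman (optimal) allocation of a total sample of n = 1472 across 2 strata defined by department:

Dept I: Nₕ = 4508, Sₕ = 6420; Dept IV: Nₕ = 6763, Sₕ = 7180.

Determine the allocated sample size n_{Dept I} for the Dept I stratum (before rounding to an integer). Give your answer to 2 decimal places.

Neyman allocation: nₕ = n·NₕSₕ / Σⱼ NⱼSⱼ.
Σ NⱼSⱼ = 4508·6420 + 6763·7180 = 7.74997 × 10^7.
n_{Dept I} = 1472·4508·6420 / (7.74997 × 10^7) = 549.70.

549.70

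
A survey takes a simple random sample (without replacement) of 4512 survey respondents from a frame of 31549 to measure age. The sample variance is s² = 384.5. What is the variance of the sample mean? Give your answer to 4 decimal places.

Under SRS without replacement, Var(ȳ) = (1 − f)·s²/n with f = n/N = 4512/31549 = 0.14301563.
Var(ȳ) = (1 − 0.14301563)·384.5/4512 = 0.85698437·0.085217199 = 0.073029808.

0.0730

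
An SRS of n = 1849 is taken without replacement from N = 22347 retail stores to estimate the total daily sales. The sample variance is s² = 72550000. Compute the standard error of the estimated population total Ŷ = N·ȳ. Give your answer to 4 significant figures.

Var(Ŷ) = N²·Var(ȳ) = N²·(1 − n/N)·s²/n.
f = 1849/22347 = 0.08274041; Var(ȳ) = 0.91725959·72550000/1849 = 35990.905.
Var(Ŷ) = 22347² · 35990.905 = 1.7973441 × 10^13.
SE(Ŷ) = √(1.7973441 × 10^13) = 4.240 × 10^6.

4.240 × 10^6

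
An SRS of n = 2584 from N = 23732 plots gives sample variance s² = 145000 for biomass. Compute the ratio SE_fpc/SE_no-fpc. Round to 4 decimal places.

f = n/N = 2584/23732 = 0.10888252.
SE_no-fpc = √(s²/n) = 7.4909646; SE_fpc = √((1−f)s²/n) = 7.0713971.
Ratio = √(1−f) = 0.94399019.

0.9440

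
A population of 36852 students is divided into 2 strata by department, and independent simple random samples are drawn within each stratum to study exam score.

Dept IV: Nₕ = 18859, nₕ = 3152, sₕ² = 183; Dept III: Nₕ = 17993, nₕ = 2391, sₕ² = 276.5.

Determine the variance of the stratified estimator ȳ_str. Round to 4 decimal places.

0.0366

Var(ȳ_str) = Σₕ Wₕ²(1 − fₕ)sₕ²/nₕ with Wₕ = Nₕ/N, N = 36852.
Dept IV: Wₕ = 0.51174970; term = 0.51174970²·(1 − 0.16713505)·183/3152 = 0.012663526.
Dept III: Wₕ = 0.48825030; term = 0.48825030²·(1 − 0.13288501)·276.5/2391 = 0.023904369.
Sum = 0.036567895.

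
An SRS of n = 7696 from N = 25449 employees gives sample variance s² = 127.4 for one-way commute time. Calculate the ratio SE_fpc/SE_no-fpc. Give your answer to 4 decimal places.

0.8352

f = n/N = 7696/25449 = 0.30240874.
SE_no-fpc = √(s²/n) = 0.12866256; SE_fpc = √((1−f)s²/n) = 0.10746145.
Ratio = √(1−f) = 0.83521929.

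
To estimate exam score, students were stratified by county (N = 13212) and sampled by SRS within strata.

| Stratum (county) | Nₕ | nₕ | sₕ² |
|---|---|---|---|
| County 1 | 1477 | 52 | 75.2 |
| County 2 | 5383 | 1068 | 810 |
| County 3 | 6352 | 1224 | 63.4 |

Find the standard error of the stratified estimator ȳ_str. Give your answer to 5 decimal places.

0.35780

Var(ȳ_str) = Σₕ Wₕ²(1 − fₕ)sₕ²/nₕ with Wₕ = Nₕ/N, N = 13212.
County 1: Wₕ = 0.11179231; term = 0.11179231²·(1 − 0.03520650)·75.2/52 = 0.017437039.
County 2: Wₕ = 0.40743264; term = 0.40743264²·(1 − 0.19840238)·810/1068 = 0.10092106.
County 3: Wₕ = 0.48077505; term = 0.48077505²·(1 − 0.19269521)·63.4/1224 = 0.0096656088.
Sum = 0.12802371.
SE = √(0.12802371) = 0.35780.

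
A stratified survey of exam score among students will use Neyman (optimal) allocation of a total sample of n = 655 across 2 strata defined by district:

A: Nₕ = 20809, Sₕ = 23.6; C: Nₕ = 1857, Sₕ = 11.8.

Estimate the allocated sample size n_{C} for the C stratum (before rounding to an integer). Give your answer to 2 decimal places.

Neyman allocation: nₕ = n·NₕSₕ / Σⱼ NⱼSⱼ.
Σ NⱼSⱼ = 20809·23.6 + 1857·11.8 = 513005.
n_{C} = 655·1857·11.8 / 513005 = 27.98.

27.98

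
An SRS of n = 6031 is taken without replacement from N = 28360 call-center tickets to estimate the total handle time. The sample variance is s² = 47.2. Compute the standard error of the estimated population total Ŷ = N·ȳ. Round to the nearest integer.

2226

Var(Ŷ) = N²·Var(ȳ) = N²·(1 − n/N)·s²/n.
f = 6031/28360 = 0.21265867; Var(ȳ) = 0.78734133·47.2/6031 = 0.0061619152.
Var(Ŷ) = 28360² · 0.0061619152 = 4.9559643 × 10^6.
SE(Ŷ) = √(4.9559643 × 10^6) = 2226.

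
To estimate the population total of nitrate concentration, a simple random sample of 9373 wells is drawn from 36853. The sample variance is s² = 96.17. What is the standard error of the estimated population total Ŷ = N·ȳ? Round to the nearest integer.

Var(Ŷ) = N²·Var(ȳ) = N²·(1 − n/N)·s²/n.
f = 9373/36853 = 0.25433479; Var(ȳ) = 0.74566521·96.17/9373 = 0.0076507653.
Var(Ŷ) = 36853² · 0.0076507653 = 1.0390838 × 10^7.
SE(Ŷ) = √(1.0390838 × 10^7) = 3223.

3223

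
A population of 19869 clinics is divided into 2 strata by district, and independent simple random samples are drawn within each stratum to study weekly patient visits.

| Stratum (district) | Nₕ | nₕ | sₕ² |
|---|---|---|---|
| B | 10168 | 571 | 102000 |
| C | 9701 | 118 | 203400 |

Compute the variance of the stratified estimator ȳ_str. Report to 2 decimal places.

450.07

Var(ȳ_str) = Σₕ Wₕ²(1 − fₕ)sₕ²/nₕ with Wₕ = Nₕ/N, N = 19869.
B: Wₕ = 0.51175198; term = 0.51175198²·(1 − 0.05615657)·102000/571 = 44.155324.
C: Wₕ = 0.48824802; term = 0.48824802²·(1 − 0.01216369)·203400/118 = 405.91483.
Sum = 450.07015.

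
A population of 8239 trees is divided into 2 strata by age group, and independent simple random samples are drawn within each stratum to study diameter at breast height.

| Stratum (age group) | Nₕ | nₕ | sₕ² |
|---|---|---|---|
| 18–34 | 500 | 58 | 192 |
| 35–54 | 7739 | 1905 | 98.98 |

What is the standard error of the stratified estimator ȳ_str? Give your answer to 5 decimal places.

0.21292

Var(ȳ_str) = Σₕ Wₕ²(1 − fₕ)sₕ²/nₕ with Wₕ = Nₕ/N, N = 8239.
18–34: Wₕ = 0.06068698; term = 0.06068698²·(1 − 0.11600000)·192/58 = 0.010777462.
35–54: Wₕ = 0.93931302; term = 0.93931302²·(1 − 0.24615583)·98.98/1905 = 0.034558488.
Sum = 0.04533595.
SE = √(0.04533595) = 0.21292.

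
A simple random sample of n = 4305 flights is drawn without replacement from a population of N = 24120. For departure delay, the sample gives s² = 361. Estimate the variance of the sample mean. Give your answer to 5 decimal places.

Under SRS without replacement, Var(ȳ) = (1 − f)·s²/n with f = n/N = 4305/24120 = 0.17848259.
Var(ȳ) = (1 − 0.17848259)·361/4305 = 0.82151741·0.083855981 = 0.068889149.

0.06889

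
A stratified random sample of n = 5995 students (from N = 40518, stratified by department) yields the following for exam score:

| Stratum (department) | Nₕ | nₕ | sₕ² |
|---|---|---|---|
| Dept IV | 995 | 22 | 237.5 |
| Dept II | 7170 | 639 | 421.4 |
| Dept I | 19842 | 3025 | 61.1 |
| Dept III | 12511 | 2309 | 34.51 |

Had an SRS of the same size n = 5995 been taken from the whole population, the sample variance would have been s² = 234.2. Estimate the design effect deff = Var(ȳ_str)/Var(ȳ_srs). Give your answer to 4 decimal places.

0.9146

Var(ȳ_str) = Σ Wₕ²(1−fₕ)sₕ²/nₕ with Wₕ = Nₕ/40518:
  Dept IV: (995/40518)²·(1−22/995)·237.5/22 = 0.0063662084
  Dept II: (7170/40518)²·(1−639/7170)·421.4/639 = 0.018810334
  Dept I: (19842/40518)²·(1−3025/19842)·61.1/3025 = 0.0041053841
  Dept III: (12511/40518)²·(1−2309/12511)·34.51/2309 = 0.0011619899
  → Var(ȳ_str) = 0.030443916.
Var(ȳ_srs) = (1 − 5995/40518)·234.2/5995 = 0.033285741.
deff = 0.030443916 / 0.033285741 = 0.9146.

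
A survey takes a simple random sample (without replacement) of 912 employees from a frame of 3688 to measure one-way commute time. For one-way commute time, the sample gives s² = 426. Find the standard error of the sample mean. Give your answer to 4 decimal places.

0.5930

Under SRS without replacement, Var(ȳ) = (1 − f)·s²/n with f = n/N = 912/3688 = 0.24728850.
Var(ȳ) = (1 − 0.24728850)·426/912 = 0.75271150·0.46710526 = 0.3515955.
SE(ȳ) = √(0.3515955) = 0.5930.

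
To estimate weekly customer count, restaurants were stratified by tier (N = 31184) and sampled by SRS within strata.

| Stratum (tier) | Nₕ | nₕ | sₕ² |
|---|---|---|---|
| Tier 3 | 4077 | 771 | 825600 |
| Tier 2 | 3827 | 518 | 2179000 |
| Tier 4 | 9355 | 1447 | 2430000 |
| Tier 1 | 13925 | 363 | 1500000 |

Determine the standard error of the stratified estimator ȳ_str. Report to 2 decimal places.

Var(ȳ_str) = Σₕ Wₕ²(1 − fₕ)sₕ²/nₕ with Wₕ = Nₕ/N, N = 31184.
Tier 3: Wₕ = 0.13074012; term = 0.13074012²·(1 − 0.18910964)·825600/771 = 14.842096.
Tier 2: Wₕ = 0.12272319; term = 0.12272319²·(1 − 0.13535406)·2179000/518 = 54.779625.
Tier 4: Wₕ = 0.29999359; term = 0.29999359²·(1 − 0.15467664)·2430000/1447 = 127.75695.
Tier 1: Wₕ = 0.44654310; term = 0.44654310²·(1 − 0.02606822)·1500000/363 = 802.49056.
Sum = 999.86923.
SE = √(999.86923) = 31.62.

31.62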